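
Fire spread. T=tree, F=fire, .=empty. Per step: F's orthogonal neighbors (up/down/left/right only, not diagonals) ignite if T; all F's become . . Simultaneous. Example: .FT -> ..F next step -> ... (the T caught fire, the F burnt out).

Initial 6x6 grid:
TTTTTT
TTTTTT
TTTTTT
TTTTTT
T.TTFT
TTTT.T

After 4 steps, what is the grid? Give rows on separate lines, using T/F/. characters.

Step 1: 3 trees catch fire, 1 burn out
  TTTTTT
  TTTTTT
  TTTTTT
  TTTTFT
  T.TF.F
  TTTT.T
Step 2: 6 trees catch fire, 3 burn out
  TTTTTT
  TTTTTT
  TTTTFT
  TTTF.F
  T.F...
  TTTF.F
Step 3: 5 trees catch fire, 6 burn out
  TTTTTT
  TTTTFT
  TTTF.F
  TTF...
  T.....
  TTF...
Step 4: 6 trees catch fire, 5 burn out
  TTTTFT
  TTTF.F
  TTF...
  TF....
  T.....
  TF....

TTTTFT
TTTF.F
TTF...
TF....
T.....
TF....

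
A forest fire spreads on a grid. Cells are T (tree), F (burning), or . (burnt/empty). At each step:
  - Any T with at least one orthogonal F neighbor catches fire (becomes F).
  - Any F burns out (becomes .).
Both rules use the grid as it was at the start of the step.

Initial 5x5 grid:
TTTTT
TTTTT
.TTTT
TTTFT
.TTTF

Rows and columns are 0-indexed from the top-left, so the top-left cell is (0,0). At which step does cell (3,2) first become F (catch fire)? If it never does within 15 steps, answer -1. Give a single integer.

Step 1: cell (3,2)='F' (+4 fires, +2 burnt)
  -> target ignites at step 1
Step 2: cell (3,2)='.' (+5 fires, +4 burnt)
Step 3: cell (3,2)='.' (+6 fires, +5 burnt)
Step 4: cell (3,2)='.' (+3 fires, +6 burnt)
Step 5: cell (3,2)='.' (+2 fires, +3 burnt)
Step 6: cell (3,2)='.' (+1 fires, +2 burnt)
Step 7: cell (3,2)='.' (+0 fires, +1 burnt)
  fire out at step 7

1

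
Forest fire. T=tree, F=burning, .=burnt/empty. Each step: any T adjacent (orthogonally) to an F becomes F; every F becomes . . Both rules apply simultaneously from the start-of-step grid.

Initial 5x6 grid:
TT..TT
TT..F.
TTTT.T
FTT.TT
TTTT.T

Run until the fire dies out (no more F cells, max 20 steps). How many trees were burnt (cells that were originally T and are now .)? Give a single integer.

Step 1: +4 fires, +2 burnt (F count now 4)
Step 2: +5 fires, +4 burnt (F count now 5)
Step 3: +4 fires, +5 burnt (F count now 4)
Step 4: +3 fires, +4 burnt (F count now 3)
Step 5: +0 fires, +3 burnt (F count now 0)
Fire out after step 5
Initially T: 20, now '.': 26
Total burnt (originally-T cells now '.'): 16

Answer: 16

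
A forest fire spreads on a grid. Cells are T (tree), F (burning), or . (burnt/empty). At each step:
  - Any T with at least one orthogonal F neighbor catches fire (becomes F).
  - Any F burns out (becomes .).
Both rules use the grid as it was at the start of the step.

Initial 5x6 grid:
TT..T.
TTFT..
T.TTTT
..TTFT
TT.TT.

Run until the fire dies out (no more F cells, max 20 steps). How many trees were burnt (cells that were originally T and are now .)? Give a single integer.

Step 1: +7 fires, +2 burnt (F count now 7)
Step 2: +6 fires, +7 burnt (F count now 6)
Step 3: +2 fires, +6 burnt (F count now 2)
Step 4: +0 fires, +2 burnt (F count now 0)
Fire out after step 4
Initially T: 18, now '.': 27
Total burnt (originally-T cells now '.'): 15

Answer: 15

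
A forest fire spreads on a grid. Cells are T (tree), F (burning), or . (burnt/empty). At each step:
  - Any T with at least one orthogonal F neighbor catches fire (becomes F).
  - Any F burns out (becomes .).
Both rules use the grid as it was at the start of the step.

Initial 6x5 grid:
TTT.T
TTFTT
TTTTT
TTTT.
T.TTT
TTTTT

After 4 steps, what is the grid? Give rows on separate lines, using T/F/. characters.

Step 1: 4 trees catch fire, 1 burn out
  TTF.T
  TF.FT
  TTFTT
  TTTT.
  T.TTT
  TTTTT
Step 2: 6 trees catch fire, 4 burn out
  TF..T
  F...F
  TF.FT
  TTFT.
  T.TTT
  TTTTT
Step 3: 7 trees catch fire, 6 burn out
  F...F
  .....
  F...F
  TF.F.
  T.FTT
  TTTTT
Step 4: 3 trees catch fire, 7 burn out
  .....
  .....
  .....
  F....
  T..FT
  TTFTT

.....
.....
.....
F....
T..FT
TTFTT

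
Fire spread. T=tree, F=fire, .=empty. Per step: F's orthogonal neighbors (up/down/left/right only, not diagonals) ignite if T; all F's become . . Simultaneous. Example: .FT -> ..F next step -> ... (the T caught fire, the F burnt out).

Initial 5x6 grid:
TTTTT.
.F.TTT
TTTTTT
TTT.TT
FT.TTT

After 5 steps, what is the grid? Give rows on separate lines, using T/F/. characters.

Step 1: 4 trees catch fire, 2 burn out
  TFTTT.
  ...TTT
  TFTTTT
  FTT.TT
  .F.TTT
Step 2: 5 trees catch fire, 4 burn out
  F.FTT.
  ...TTT
  F.FTTT
  .FT.TT
  ...TTT
Step 3: 3 trees catch fire, 5 burn out
  ...FT.
  ...TTT
  ...FTT
  ..F.TT
  ...TTT
Step 4: 3 trees catch fire, 3 burn out
  ....F.
  ...FTT
  ....FT
  ....TT
  ...TTT
Step 5: 3 trees catch fire, 3 burn out
  ......
  ....FT
  .....F
  ....FT
  ...TTT

......
....FT
.....F
....FT
...TTT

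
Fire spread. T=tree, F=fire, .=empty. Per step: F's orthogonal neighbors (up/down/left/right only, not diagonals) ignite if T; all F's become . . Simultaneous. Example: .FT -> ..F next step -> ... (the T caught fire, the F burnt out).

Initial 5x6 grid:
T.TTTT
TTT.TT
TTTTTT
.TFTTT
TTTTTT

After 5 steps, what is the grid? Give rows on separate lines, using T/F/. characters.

Step 1: 4 trees catch fire, 1 burn out
  T.TTTT
  TTT.TT
  TTFTTT
  .F.FTT
  TTFTTT
Step 2: 6 trees catch fire, 4 burn out
  T.TTTT
  TTF.TT
  TF.FTT
  ....FT
  TF.FTT
Step 3: 7 trees catch fire, 6 burn out
  T.FTTT
  TF..TT
  F...FT
  .....F
  F...FT
Step 4: 5 trees catch fire, 7 burn out
  T..FTT
  F...FT
  .....F
  ......
  .....F
Step 5: 3 trees catch fire, 5 burn out
  F...FT
  .....F
  ......
  ......
  ......

F...FT
.....F
......
......
......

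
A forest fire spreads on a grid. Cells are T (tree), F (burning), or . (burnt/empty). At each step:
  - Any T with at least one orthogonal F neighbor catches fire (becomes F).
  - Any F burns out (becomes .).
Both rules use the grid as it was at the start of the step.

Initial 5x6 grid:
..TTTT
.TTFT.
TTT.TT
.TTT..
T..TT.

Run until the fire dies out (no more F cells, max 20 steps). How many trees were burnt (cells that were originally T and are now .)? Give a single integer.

Answer: 17

Derivation:
Step 1: +3 fires, +1 burnt (F count now 3)
Step 2: +5 fires, +3 burnt (F count now 5)
Step 3: +4 fires, +5 burnt (F count now 4)
Step 4: +3 fires, +4 burnt (F count now 3)
Step 5: +1 fires, +3 burnt (F count now 1)
Step 6: +1 fires, +1 burnt (F count now 1)
Step 7: +0 fires, +1 burnt (F count now 0)
Fire out after step 7
Initially T: 18, now '.': 29
Total burnt (originally-T cells now '.'): 17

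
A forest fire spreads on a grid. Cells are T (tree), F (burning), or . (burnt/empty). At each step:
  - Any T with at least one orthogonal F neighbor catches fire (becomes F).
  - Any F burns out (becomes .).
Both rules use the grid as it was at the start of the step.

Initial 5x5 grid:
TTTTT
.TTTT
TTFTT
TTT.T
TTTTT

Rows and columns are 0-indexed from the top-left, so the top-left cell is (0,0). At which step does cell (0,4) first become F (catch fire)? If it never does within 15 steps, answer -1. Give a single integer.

Step 1: cell (0,4)='T' (+4 fires, +1 burnt)
Step 2: cell (0,4)='T' (+7 fires, +4 burnt)
Step 3: cell (0,4)='T' (+7 fires, +7 burnt)
Step 4: cell (0,4)='F' (+4 fires, +7 burnt)
  -> target ignites at step 4
Step 5: cell (0,4)='.' (+0 fires, +4 burnt)
  fire out at step 5

4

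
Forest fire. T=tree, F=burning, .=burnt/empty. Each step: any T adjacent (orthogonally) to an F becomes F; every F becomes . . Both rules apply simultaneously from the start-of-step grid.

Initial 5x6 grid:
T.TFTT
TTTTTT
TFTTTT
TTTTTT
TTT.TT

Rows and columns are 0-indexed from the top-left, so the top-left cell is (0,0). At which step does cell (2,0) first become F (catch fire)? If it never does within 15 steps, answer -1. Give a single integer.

Step 1: cell (2,0)='F' (+7 fires, +2 burnt)
  -> target ignites at step 1
Step 2: cell (2,0)='.' (+8 fires, +7 burnt)
Step 3: cell (2,0)='.' (+6 fires, +8 burnt)
Step 4: cell (2,0)='.' (+2 fires, +6 burnt)
Step 5: cell (2,0)='.' (+2 fires, +2 burnt)
Step 6: cell (2,0)='.' (+1 fires, +2 burnt)
Step 7: cell (2,0)='.' (+0 fires, +1 burnt)
  fire out at step 7

1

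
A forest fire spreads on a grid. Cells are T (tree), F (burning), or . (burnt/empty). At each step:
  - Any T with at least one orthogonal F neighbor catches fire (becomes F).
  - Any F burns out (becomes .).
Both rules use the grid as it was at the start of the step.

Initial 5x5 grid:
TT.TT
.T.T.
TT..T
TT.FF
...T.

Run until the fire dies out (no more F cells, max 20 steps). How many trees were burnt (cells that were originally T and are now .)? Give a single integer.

Step 1: +2 fires, +2 burnt (F count now 2)
Step 2: +0 fires, +2 burnt (F count now 0)
Fire out after step 2
Initially T: 12, now '.': 15
Total burnt (originally-T cells now '.'): 2

Answer: 2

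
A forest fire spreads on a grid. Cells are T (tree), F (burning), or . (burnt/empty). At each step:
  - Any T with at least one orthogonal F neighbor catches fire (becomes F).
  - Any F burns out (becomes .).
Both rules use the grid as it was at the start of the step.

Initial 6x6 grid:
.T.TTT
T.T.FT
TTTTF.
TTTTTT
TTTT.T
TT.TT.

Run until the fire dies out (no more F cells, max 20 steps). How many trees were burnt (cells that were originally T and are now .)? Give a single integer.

Step 1: +4 fires, +2 burnt (F count now 4)
Step 2: +5 fires, +4 burnt (F count now 5)
Step 3: +5 fires, +5 burnt (F count now 5)
Step 4: +4 fires, +5 burnt (F count now 4)
Step 5: +4 fires, +4 burnt (F count now 4)
Step 6: +2 fires, +4 burnt (F count now 2)
Step 7: +1 fires, +2 burnt (F count now 1)
Step 8: +0 fires, +1 burnt (F count now 0)
Fire out after step 8
Initially T: 26, now '.': 35
Total burnt (originally-T cells now '.'): 25

Answer: 25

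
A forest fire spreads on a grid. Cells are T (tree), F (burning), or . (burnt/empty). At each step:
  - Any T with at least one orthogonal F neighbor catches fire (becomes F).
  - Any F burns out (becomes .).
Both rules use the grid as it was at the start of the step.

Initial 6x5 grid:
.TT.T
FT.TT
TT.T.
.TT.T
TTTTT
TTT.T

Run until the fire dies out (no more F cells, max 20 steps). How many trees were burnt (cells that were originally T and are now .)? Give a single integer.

Step 1: +2 fires, +1 burnt (F count now 2)
Step 2: +2 fires, +2 burnt (F count now 2)
Step 3: +2 fires, +2 burnt (F count now 2)
Step 4: +2 fires, +2 burnt (F count now 2)
Step 5: +3 fires, +2 burnt (F count now 3)
Step 6: +3 fires, +3 burnt (F count now 3)
Step 7: +1 fires, +3 burnt (F count now 1)
Step 8: +2 fires, +1 burnt (F count now 2)
Step 9: +0 fires, +2 burnt (F count now 0)
Fire out after step 9
Initially T: 21, now '.': 26
Total burnt (originally-T cells now '.'): 17

Answer: 17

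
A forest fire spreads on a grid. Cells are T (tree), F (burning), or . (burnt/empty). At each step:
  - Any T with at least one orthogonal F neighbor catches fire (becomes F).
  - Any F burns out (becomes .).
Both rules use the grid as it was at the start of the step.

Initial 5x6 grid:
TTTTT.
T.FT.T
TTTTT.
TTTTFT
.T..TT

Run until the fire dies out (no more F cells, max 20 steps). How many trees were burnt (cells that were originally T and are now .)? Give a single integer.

Answer: 20

Derivation:
Step 1: +7 fires, +2 burnt (F count now 7)
Step 2: +6 fires, +7 burnt (F count now 6)
Step 3: +4 fires, +6 burnt (F count now 4)
Step 4: +3 fires, +4 burnt (F count now 3)
Step 5: +0 fires, +3 burnt (F count now 0)
Fire out after step 5
Initially T: 21, now '.': 29
Total burnt (originally-T cells now '.'): 20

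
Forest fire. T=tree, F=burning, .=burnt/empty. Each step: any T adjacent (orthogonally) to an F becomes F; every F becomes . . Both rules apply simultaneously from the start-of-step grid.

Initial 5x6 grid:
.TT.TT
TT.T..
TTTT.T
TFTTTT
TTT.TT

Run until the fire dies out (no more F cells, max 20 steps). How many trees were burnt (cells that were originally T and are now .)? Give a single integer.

Step 1: +4 fires, +1 burnt (F count now 4)
Step 2: +6 fires, +4 burnt (F count now 6)
Step 3: +4 fires, +6 burnt (F count now 4)
Step 4: +4 fires, +4 burnt (F count now 4)
Step 5: +2 fires, +4 burnt (F count now 2)
Step 6: +0 fires, +2 burnt (F count now 0)
Fire out after step 6
Initially T: 22, now '.': 28
Total burnt (originally-T cells now '.'): 20

Answer: 20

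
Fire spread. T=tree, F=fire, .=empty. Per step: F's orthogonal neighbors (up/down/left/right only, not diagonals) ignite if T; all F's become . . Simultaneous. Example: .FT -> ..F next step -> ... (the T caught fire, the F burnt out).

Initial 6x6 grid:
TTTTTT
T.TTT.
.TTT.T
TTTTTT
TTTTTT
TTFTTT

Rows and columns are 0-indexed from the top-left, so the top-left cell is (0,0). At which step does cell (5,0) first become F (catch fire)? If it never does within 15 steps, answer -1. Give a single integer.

Step 1: cell (5,0)='T' (+3 fires, +1 burnt)
Step 2: cell (5,0)='F' (+5 fires, +3 burnt)
  -> target ignites at step 2
Step 3: cell (5,0)='.' (+6 fires, +5 burnt)
Step 4: cell (5,0)='.' (+6 fires, +6 burnt)
Step 5: cell (5,0)='.' (+3 fires, +6 burnt)
Step 6: cell (5,0)='.' (+4 fires, +3 burnt)
Step 7: cell (5,0)='.' (+2 fires, +4 burnt)
Step 8: cell (5,0)='.' (+2 fires, +2 burnt)
Step 9: cell (5,0)='.' (+0 fires, +2 burnt)
  fire out at step 9

2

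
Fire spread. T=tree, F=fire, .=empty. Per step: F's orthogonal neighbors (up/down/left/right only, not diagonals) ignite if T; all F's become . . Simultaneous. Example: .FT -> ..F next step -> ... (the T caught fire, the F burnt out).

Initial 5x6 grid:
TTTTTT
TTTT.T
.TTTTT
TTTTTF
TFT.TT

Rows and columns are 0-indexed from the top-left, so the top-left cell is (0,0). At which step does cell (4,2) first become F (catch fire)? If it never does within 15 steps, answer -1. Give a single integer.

Step 1: cell (4,2)='F' (+6 fires, +2 burnt)
  -> target ignites at step 1
Step 2: cell (4,2)='.' (+7 fires, +6 burnt)
Step 3: cell (4,2)='.' (+4 fires, +7 burnt)
Step 4: cell (4,2)='.' (+5 fires, +4 burnt)
Step 5: cell (4,2)='.' (+3 fires, +5 burnt)
Step 6: cell (4,2)='.' (+0 fires, +3 burnt)
  fire out at step 6

1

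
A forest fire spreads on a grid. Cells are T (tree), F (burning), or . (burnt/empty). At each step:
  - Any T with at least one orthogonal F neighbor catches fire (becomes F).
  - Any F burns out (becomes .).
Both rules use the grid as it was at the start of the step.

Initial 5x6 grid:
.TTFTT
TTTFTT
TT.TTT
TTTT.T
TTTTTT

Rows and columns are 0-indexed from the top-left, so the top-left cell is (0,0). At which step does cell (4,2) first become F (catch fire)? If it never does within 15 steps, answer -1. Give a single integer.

Step 1: cell (4,2)='T' (+5 fires, +2 burnt)
Step 2: cell (4,2)='T' (+6 fires, +5 burnt)
Step 3: cell (4,2)='T' (+5 fires, +6 burnt)
Step 4: cell (4,2)='F' (+5 fires, +5 burnt)
  -> target ignites at step 4
Step 5: cell (4,2)='.' (+3 fires, +5 burnt)
Step 6: cell (4,2)='.' (+1 fires, +3 burnt)
Step 7: cell (4,2)='.' (+0 fires, +1 burnt)
  fire out at step 7

4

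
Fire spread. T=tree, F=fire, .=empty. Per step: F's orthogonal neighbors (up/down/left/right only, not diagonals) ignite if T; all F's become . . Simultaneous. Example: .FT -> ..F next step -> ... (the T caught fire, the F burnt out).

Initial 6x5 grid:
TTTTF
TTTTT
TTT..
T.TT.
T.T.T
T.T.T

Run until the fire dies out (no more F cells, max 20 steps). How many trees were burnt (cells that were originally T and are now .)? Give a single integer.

Answer: 19

Derivation:
Step 1: +2 fires, +1 burnt (F count now 2)
Step 2: +2 fires, +2 burnt (F count now 2)
Step 3: +2 fires, +2 burnt (F count now 2)
Step 4: +3 fires, +2 burnt (F count now 3)
Step 5: +3 fires, +3 burnt (F count now 3)
Step 6: +3 fires, +3 burnt (F count now 3)
Step 7: +2 fires, +3 burnt (F count now 2)
Step 8: +1 fires, +2 burnt (F count now 1)
Step 9: +1 fires, +1 burnt (F count now 1)
Step 10: +0 fires, +1 burnt (F count now 0)
Fire out after step 10
Initially T: 21, now '.': 28
Total burnt (originally-T cells now '.'): 19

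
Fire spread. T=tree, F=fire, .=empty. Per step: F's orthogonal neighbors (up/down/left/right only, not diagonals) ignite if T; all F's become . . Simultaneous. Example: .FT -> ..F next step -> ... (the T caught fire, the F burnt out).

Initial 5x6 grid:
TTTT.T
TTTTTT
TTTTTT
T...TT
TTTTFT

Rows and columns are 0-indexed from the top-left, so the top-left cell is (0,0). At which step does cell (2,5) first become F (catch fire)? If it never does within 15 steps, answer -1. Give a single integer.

Step 1: cell (2,5)='T' (+3 fires, +1 burnt)
Step 2: cell (2,5)='T' (+3 fires, +3 burnt)
Step 3: cell (2,5)='F' (+4 fires, +3 burnt)
  -> target ignites at step 3
Step 4: cell (2,5)='.' (+4 fires, +4 burnt)
Step 5: cell (2,5)='.' (+5 fires, +4 burnt)
Step 6: cell (2,5)='.' (+3 fires, +5 burnt)
Step 7: cell (2,5)='.' (+2 fires, +3 burnt)
Step 8: cell (2,5)='.' (+1 fires, +2 burnt)
Step 9: cell (2,5)='.' (+0 fires, +1 burnt)
  fire out at step 9

3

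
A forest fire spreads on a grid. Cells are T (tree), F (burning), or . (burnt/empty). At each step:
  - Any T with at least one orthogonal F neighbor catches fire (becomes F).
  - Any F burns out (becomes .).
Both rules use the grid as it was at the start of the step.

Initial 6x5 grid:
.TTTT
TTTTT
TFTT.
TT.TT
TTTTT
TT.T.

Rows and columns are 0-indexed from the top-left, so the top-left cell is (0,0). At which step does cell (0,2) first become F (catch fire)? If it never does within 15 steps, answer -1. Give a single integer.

Step 1: cell (0,2)='T' (+4 fires, +1 burnt)
Step 2: cell (0,2)='T' (+6 fires, +4 burnt)
Step 3: cell (0,2)='F' (+6 fires, +6 burnt)
  -> target ignites at step 3
Step 4: cell (0,2)='.' (+5 fires, +6 burnt)
Step 5: cell (0,2)='.' (+3 fires, +5 burnt)
Step 6: cell (0,2)='.' (+0 fires, +3 burnt)
  fire out at step 6

3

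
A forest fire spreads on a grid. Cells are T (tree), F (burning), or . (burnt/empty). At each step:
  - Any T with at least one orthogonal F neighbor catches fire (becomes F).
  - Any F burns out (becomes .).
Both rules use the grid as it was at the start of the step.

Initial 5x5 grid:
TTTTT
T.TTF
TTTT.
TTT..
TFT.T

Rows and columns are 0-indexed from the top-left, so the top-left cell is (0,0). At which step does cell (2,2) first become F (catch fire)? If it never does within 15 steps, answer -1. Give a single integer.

Step 1: cell (2,2)='T' (+5 fires, +2 burnt)
Step 2: cell (2,2)='T' (+6 fires, +5 burnt)
Step 3: cell (2,2)='F' (+3 fires, +6 burnt)
  -> target ignites at step 3
Step 4: cell (2,2)='.' (+2 fires, +3 burnt)
Step 5: cell (2,2)='.' (+1 fires, +2 burnt)
Step 6: cell (2,2)='.' (+0 fires, +1 burnt)
  fire out at step 6

3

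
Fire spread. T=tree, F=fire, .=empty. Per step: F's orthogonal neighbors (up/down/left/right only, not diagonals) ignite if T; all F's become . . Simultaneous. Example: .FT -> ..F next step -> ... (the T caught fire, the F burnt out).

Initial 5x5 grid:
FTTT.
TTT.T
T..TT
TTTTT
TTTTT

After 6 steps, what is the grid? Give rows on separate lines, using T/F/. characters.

Step 1: 2 trees catch fire, 1 burn out
  .FTT.
  FTT.T
  T..TT
  TTTTT
  TTTTT
Step 2: 3 trees catch fire, 2 burn out
  ..FT.
  .FT.T
  F..TT
  TTTTT
  TTTTT
Step 3: 3 trees catch fire, 3 burn out
  ...F.
  ..F.T
  ...TT
  FTTTT
  TTTTT
Step 4: 2 trees catch fire, 3 burn out
  .....
  ....T
  ...TT
  .FTTT
  FTTTT
Step 5: 2 trees catch fire, 2 burn out
  .....
  ....T
  ...TT
  ..FTT
  .FTTT
Step 6: 2 trees catch fire, 2 burn out
  .....
  ....T
  ...TT
  ...FT
  ..FTT

.....
....T
...TT
...FT
..FTT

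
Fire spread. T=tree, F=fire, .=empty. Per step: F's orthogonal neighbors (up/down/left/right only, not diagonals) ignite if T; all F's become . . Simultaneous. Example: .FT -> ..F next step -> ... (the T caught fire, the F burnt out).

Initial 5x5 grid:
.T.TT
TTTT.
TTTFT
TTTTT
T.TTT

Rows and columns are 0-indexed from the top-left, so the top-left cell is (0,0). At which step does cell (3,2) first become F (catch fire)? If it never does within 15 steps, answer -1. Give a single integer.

Step 1: cell (3,2)='T' (+4 fires, +1 burnt)
Step 2: cell (3,2)='F' (+6 fires, +4 burnt)
  -> target ignites at step 2
Step 3: cell (3,2)='.' (+6 fires, +6 burnt)
Step 4: cell (3,2)='.' (+3 fires, +6 burnt)
Step 5: cell (3,2)='.' (+1 fires, +3 burnt)
Step 6: cell (3,2)='.' (+0 fires, +1 burnt)
  fire out at step 6

2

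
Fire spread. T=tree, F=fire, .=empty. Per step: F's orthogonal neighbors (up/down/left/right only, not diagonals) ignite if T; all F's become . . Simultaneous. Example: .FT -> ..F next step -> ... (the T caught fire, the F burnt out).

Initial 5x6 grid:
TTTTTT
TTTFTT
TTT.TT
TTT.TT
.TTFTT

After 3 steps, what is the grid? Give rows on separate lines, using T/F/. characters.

Step 1: 5 trees catch fire, 2 burn out
  TTTFTT
  TTF.FT
  TTT.TT
  TTT.TT
  .TF.FT
Step 2: 10 trees catch fire, 5 burn out
  TTF.FT
  TF...F
  TTF.FT
  TTF.FT
  .F...F
Step 3: 7 trees catch fire, 10 burn out
  TF...F
  F.....
  TF...F
  TF...F
  ......

TF...F
F.....
TF...F
TF...F
......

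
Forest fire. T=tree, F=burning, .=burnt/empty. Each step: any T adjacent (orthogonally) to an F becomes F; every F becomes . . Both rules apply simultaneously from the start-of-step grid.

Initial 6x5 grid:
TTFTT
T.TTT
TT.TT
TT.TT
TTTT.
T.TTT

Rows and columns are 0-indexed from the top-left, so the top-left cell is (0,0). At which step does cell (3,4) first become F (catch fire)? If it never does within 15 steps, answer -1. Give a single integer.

Step 1: cell (3,4)='T' (+3 fires, +1 burnt)
Step 2: cell (3,4)='T' (+3 fires, +3 burnt)
Step 3: cell (3,4)='T' (+3 fires, +3 burnt)
Step 4: cell (3,4)='T' (+3 fires, +3 burnt)
Step 5: cell (3,4)='F' (+4 fires, +3 burnt)
  -> target ignites at step 5
Step 6: cell (3,4)='.' (+4 fires, +4 burnt)
Step 7: cell (3,4)='.' (+4 fires, +4 burnt)
Step 8: cell (3,4)='.' (+0 fires, +4 burnt)
  fire out at step 8

5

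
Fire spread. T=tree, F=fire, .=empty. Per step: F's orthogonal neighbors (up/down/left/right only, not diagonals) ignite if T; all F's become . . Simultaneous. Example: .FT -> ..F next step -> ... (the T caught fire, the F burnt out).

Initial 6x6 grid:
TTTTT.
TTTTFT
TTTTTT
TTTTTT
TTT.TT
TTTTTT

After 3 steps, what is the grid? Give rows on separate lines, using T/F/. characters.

Step 1: 4 trees catch fire, 1 burn out
  TTTTF.
  TTTF.F
  TTTTFT
  TTTTTT
  TTT.TT
  TTTTTT
Step 2: 5 trees catch fire, 4 burn out
  TTTF..
  TTF...
  TTTF.F
  TTTTFT
  TTT.TT
  TTTTTT
Step 3: 6 trees catch fire, 5 burn out
  TTF...
  TF....
  TTF...
  TTTF.F
  TTT.FT
  TTTTTT

TTF...
TF....
TTF...
TTTF.F
TTT.FT
TTTTTT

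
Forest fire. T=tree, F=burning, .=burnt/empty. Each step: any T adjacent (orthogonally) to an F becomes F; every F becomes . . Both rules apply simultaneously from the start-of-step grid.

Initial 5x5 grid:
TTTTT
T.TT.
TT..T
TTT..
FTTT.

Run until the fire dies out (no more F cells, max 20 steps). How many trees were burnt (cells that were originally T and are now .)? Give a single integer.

Answer: 16

Derivation:
Step 1: +2 fires, +1 burnt (F count now 2)
Step 2: +3 fires, +2 burnt (F count now 3)
Step 3: +4 fires, +3 burnt (F count now 4)
Step 4: +1 fires, +4 burnt (F count now 1)
Step 5: +1 fires, +1 burnt (F count now 1)
Step 6: +1 fires, +1 burnt (F count now 1)
Step 7: +2 fires, +1 burnt (F count now 2)
Step 8: +2 fires, +2 burnt (F count now 2)
Step 9: +0 fires, +2 burnt (F count now 0)
Fire out after step 9
Initially T: 17, now '.': 24
Total burnt (originally-T cells now '.'): 16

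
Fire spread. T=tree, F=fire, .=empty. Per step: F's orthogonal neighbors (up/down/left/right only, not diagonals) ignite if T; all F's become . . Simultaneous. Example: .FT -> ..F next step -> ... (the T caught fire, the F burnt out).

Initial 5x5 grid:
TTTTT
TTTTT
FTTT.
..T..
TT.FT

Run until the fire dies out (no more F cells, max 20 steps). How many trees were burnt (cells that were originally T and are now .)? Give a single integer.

Answer: 15

Derivation:
Step 1: +3 fires, +2 burnt (F count now 3)
Step 2: +3 fires, +3 burnt (F count now 3)
Step 3: +4 fires, +3 burnt (F count now 4)
Step 4: +2 fires, +4 burnt (F count now 2)
Step 5: +2 fires, +2 burnt (F count now 2)
Step 6: +1 fires, +2 burnt (F count now 1)
Step 7: +0 fires, +1 burnt (F count now 0)
Fire out after step 7
Initially T: 17, now '.': 23
Total burnt (originally-T cells now '.'): 15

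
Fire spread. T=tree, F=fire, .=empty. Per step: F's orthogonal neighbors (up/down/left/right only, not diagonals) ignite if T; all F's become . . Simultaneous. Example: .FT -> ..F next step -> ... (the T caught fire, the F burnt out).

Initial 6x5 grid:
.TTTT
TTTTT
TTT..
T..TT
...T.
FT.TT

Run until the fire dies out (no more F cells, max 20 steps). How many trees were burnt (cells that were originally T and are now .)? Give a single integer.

Step 1: +1 fires, +1 burnt (F count now 1)
Step 2: +0 fires, +1 burnt (F count now 0)
Fire out after step 2
Initially T: 19, now '.': 12
Total burnt (originally-T cells now '.'): 1

Answer: 1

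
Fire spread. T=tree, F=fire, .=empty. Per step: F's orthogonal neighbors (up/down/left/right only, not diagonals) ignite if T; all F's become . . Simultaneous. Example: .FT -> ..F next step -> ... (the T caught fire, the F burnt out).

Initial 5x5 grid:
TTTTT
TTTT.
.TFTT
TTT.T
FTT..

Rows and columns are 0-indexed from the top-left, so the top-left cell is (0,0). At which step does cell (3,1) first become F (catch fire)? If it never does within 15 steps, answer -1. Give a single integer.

Step 1: cell (3,1)='T' (+6 fires, +2 burnt)
Step 2: cell (3,1)='F' (+6 fires, +6 burnt)
  -> target ignites at step 2
Step 3: cell (3,1)='.' (+4 fires, +6 burnt)
Step 4: cell (3,1)='.' (+2 fires, +4 burnt)
Step 5: cell (3,1)='.' (+0 fires, +2 burnt)
  fire out at step 5

2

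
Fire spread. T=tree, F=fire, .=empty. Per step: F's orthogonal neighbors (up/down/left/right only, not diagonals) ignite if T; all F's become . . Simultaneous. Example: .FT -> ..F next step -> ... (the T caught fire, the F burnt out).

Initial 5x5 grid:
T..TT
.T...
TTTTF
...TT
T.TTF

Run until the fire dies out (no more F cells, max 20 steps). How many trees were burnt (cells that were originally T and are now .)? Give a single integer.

Answer: 9

Derivation:
Step 1: +3 fires, +2 burnt (F count now 3)
Step 2: +3 fires, +3 burnt (F count now 3)
Step 3: +1 fires, +3 burnt (F count now 1)
Step 4: +2 fires, +1 burnt (F count now 2)
Step 5: +0 fires, +2 burnt (F count now 0)
Fire out after step 5
Initially T: 13, now '.': 21
Total burnt (originally-T cells now '.'): 9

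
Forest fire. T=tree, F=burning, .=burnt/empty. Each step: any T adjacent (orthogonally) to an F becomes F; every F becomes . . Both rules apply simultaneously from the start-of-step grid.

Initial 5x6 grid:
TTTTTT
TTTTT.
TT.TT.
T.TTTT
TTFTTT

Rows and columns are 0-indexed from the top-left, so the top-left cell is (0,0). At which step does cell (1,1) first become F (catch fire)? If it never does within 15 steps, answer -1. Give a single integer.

Step 1: cell (1,1)='T' (+3 fires, +1 burnt)
Step 2: cell (1,1)='T' (+3 fires, +3 burnt)
Step 3: cell (1,1)='T' (+4 fires, +3 burnt)
Step 4: cell (1,1)='T' (+4 fires, +4 burnt)
Step 5: cell (1,1)='T' (+5 fires, +4 burnt)
Step 6: cell (1,1)='F' (+4 fires, +5 burnt)
  -> target ignites at step 6
Step 7: cell (1,1)='.' (+2 fires, +4 burnt)
Step 8: cell (1,1)='.' (+0 fires, +2 burnt)
  fire out at step 8

6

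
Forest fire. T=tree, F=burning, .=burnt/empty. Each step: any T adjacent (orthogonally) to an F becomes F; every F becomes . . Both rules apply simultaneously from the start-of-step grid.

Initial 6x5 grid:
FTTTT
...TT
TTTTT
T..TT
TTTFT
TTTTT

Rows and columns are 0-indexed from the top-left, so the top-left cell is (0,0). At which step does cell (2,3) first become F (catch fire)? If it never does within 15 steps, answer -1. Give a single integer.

Step 1: cell (2,3)='T' (+5 fires, +2 burnt)
Step 2: cell (2,3)='F' (+6 fires, +5 burnt)
  -> target ignites at step 2
Step 3: cell (2,3)='.' (+6 fires, +6 burnt)
Step 4: cell (2,3)='.' (+5 fires, +6 burnt)
Step 5: cell (2,3)='.' (+1 fires, +5 burnt)
Step 6: cell (2,3)='.' (+0 fires, +1 burnt)
  fire out at step 6

2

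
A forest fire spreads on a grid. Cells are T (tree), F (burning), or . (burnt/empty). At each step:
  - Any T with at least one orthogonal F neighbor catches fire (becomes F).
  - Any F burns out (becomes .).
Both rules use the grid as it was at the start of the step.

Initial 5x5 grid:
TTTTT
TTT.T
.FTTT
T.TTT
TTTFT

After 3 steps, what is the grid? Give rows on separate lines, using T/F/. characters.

Step 1: 5 trees catch fire, 2 burn out
  TTTTT
  TFT.T
  ..FTT
  T.TFT
  TTF.F
Step 2: 7 trees catch fire, 5 burn out
  TFTTT
  F.F.T
  ...FT
  T.F.F
  TF...
Step 3: 4 trees catch fire, 7 burn out
  F.FTT
  ....T
  ....F
  T....
  F....

F.FTT
....T
....F
T....
F....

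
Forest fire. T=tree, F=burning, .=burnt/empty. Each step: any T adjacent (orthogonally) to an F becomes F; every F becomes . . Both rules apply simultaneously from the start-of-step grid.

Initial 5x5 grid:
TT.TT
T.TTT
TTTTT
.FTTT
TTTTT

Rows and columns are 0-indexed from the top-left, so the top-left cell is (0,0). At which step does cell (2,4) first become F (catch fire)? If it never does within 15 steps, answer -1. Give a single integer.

Step 1: cell (2,4)='T' (+3 fires, +1 burnt)
Step 2: cell (2,4)='T' (+5 fires, +3 burnt)
Step 3: cell (2,4)='T' (+5 fires, +5 burnt)
Step 4: cell (2,4)='F' (+4 fires, +5 burnt)
  -> target ignites at step 4
Step 5: cell (2,4)='.' (+3 fires, +4 burnt)
Step 6: cell (2,4)='.' (+1 fires, +3 burnt)
Step 7: cell (2,4)='.' (+0 fires, +1 burnt)
  fire out at step 7

4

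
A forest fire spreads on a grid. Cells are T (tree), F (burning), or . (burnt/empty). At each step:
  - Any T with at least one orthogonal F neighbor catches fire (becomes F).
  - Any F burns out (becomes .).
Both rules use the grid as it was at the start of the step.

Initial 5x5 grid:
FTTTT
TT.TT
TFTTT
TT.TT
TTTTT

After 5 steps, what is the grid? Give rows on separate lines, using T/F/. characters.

Step 1: 6 trees catch fire, 2 burn out
  .FTTT
  FF.TT
  F.FTT
  TF.TT
  TTTTT
Step 2: 4 trees catch fire, 6 burn out
  ..FTT
  ...TT
  ...FT
  F..TT
  TFTTT
Step 3: 6 trees catch fire, 4 burn out
  ...FT
  ...FT
  ....F
  ...FT
  F.FTT
Step 4: 4 trees catch fire, 6 burn out
  ....F
  ....F
  .....
  ....F
  ...FT
Step 5: 1 trees catch fire, 4 burn out
  .....
  .....
  .....
  .....
  ....F

.....
.....
.....
.....
....F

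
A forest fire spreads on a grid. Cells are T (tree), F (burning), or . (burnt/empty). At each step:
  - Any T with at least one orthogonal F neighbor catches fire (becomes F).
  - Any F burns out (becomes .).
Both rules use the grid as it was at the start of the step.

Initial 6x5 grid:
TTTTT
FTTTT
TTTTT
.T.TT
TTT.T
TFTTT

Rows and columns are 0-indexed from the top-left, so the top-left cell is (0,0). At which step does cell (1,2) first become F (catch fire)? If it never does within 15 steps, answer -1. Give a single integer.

Step 1: cell (1,2)='T' (+6 fires, +2 burnt)
Step 2: cell (1,2)='F' (+7 fires, +6 burnt)
  -> target ignites at step 2
Step 3: cell (1,2)='.' (+4 fires, +7 burnt)
Step 4: cell (1,2)='.' (+4 fires, +4 burnt)
Step 5: cell (1,2)='.' (+4 fires, +4 burnt)
Step 6: cell (1,2)='.' (+0 fires, +4 burnt)
  fire out at step 6

2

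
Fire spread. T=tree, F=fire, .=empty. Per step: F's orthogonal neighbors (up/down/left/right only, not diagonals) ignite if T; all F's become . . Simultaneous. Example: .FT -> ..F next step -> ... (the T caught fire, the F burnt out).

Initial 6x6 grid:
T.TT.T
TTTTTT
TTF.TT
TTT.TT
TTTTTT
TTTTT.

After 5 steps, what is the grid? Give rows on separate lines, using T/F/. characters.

Step 1: 3 trees catch fire, 1 burn out
  T.TT.T
  TTFTTT
  TF..TT
  TTF.TT
  TTTTTT
  TTTTT.
Step 2: 6 trees catch fire, 3 burn out
  T.FT.T
  TF.FTT
  F...TT
  TF..TT
  TTFTTT
  TTTTT.
Step 3: 7 trees catch fire, 6 burn out
  T..F.T
  F...FT
  ....TT
  F...TT
  TF.FTT
  TTFTT.
Step 4: 7 trees catch fire, 7 burn out
  F....T
  .....F
  ....FT
  ....TT
  F...FT
  TF.FT.
Step 5: 6 trees catch fire, 7 burn out
  .....F
  ......
  .....F
  ....FT
  .....F
  F...F.

.....F
......
.....F
....FT
.....F
F...F.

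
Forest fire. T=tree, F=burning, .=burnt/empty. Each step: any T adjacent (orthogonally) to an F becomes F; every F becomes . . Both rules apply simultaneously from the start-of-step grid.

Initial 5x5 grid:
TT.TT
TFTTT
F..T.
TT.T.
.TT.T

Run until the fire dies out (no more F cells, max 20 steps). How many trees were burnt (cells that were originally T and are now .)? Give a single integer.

Answer: 14

Derivation:
Step 1: +4 fires, +2 burnt (F count now 4)
Step 2: +3 fires, +4 burnt (F count now 3)
Step 3: +4 fires, +3 burnt (F count now 4)
Step 4: +3 fires, +4 burnt (F count now 3)
Step 5: +0 fires, +3 burnt (F count now 0)
Fire out after step 5
Initially T: 15, now '.': 24
Total burnt (originally-T cells now '.'): 14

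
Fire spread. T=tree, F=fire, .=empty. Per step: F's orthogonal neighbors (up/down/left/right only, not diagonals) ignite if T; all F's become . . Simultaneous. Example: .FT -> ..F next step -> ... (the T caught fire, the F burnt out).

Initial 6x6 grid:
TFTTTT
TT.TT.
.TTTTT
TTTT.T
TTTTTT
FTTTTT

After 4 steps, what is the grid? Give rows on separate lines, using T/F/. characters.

Step 1: 5 trees catch fire, 2 burn out
  F.FTTT
  TF.TT.
  .TTTTT
  TTTT.T
  FTTTTT
  .FTTTT
Step 2: 6 trees catch fire, 5 burn out
  ...FTT
  F..TT.
  .FTTTT
  FTTT.T
  .FTTTT
  ..FTTT
Step 3: 6 trees catch fire, 6 burn out
  ....FT
  ...FT.
  ..FTTT
  .FTT.T
  ..FTTT
  ...FTT
Step 4: 6 trees catch fire, 6 burn out
  .....F
  ....F.
  ...FTT
  ..FT.T
  ...FTT
  ....FT

.....F
....F.
...FTT
..FT.T
...FTT
....FT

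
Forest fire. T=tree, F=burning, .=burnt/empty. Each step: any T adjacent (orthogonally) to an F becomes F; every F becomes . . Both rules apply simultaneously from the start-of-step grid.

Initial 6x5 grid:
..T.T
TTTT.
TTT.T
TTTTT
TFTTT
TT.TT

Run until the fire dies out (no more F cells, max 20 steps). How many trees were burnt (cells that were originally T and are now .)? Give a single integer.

Step 1: +4 fires, +1 burnt (F count now 4)
Step 2: +5 fires, +4 burnt (F count now 5)
Step 3: +6 fires, +5 burnt (F count now 6)
Step 4: +4 fires, +6 burnt (F count now 4)
Step 5: +3 fires, +4 burnt (F count now 3)
Step 6: +0 fires, +3 burnt (F count now 0)
Fire out after step 6
Initially T: 23, now '.': 29
Total burnt (originally-T cells now '.'): 22

Answer: 22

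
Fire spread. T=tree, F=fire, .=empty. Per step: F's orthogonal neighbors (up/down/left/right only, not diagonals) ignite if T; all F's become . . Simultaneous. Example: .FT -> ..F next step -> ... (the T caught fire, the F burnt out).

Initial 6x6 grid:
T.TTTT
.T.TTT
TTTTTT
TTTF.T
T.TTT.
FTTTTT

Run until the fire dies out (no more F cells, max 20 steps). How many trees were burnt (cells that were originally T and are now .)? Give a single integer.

Step 1: +5 fires, +2 burnt (F count now 5)
Step 2: +9 fires, +5 burnt (F count now 9)
Step 3: +6 fires, +9 burnt (F count now 6)
Step 4: +6 fires, +6 burnt (F count now 6)
Step 5: +1 fires, +6 burnt (F count now 1)
Step 6: +0 fires, +1 burnt (F count now 0)
Fire out after step 6
Initially T: 28, now '.': 35
Total burnt (originally-T cells now '.'): 27

Answer: 27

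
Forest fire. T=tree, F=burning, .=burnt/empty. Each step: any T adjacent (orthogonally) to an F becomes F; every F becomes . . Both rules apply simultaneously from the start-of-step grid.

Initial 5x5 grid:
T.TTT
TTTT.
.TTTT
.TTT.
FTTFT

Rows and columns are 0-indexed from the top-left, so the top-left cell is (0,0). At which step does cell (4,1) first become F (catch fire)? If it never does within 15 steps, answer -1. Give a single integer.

Step 1: cell (4,1)='F' (+4 fires, +2 burnt)
  -> target ignites at step 1
Step 2: cell (4,1)='.' (+3 fires, +4 burnt)
Step 3: cell (4,1)='.' (+4 fires, +3 burnt)
Step 4: cell (4,1)='.' (+3 fires, +4 burnt)
Step 5: cell (4,1)='.' (+3 fires, +3 burnt)
Step 6: cell (4,1)='.' (+1 fires, +3 burnt)
Step 7: cell (4,1)='.' (+0 fires, +1 burnt)
  fire out at step 7

1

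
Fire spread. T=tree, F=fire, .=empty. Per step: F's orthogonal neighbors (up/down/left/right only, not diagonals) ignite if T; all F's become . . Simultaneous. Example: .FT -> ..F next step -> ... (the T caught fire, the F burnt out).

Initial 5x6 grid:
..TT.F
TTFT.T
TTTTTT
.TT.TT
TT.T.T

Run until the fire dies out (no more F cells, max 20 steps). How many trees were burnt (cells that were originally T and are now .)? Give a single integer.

Answer: 19

Derivation:
Step 1: +5 fires, +2 burnt (F count now 5)
Step 2: +6 fires, +5 burnt (F count now 6)
Step 3: +4 fires, +6 burnt (F count now 4)
Step 4: +3 fires, +4 burnt (F count now 3)
Step 5: +1 fires, +3 burnt (F count now 1)
Step 6: +0 fires, +1 burnt (F count now 0)
Fire out after step 6
Initially T: 20, now '.': 29
Total burnt (originally-T cells now '.'): 19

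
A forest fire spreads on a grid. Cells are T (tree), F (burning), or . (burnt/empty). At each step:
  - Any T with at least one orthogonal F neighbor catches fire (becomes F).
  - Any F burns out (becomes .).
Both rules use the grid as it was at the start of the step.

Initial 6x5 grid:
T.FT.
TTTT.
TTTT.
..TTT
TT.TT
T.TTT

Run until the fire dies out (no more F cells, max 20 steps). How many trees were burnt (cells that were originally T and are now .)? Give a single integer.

Answer: 18

Derivation:
Step 1: +2 fires, +1 burnt (F count now 2)
Step 2: +3 fires, +2 burnt (F count now 3)
Step 3: +4 fires, +3 burnt (F count now 4)
Step 4: +3 fires, +4 burnt (F count now 3)
Step 5: +2 fires, +3 burnt (F count now 2)
Step 6: +2 fires, +2 burnt (F count now 2)
Step 7: +2 fires, +2 burnt (F count now 2)
Step 8: +0 fires, +2 burnt (F count now 0)
Fire out after step 8
Initially T: 21, now '.': 27
Total burnt (originally-T cells now '.'): 18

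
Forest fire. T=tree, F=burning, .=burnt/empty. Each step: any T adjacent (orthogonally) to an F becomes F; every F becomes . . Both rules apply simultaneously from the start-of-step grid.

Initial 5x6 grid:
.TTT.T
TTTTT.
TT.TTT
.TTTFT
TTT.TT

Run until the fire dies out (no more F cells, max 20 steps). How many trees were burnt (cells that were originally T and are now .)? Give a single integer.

Answer: 22

Derivation:
Step 1: +4 fires, +1 burnt (F count now 4)
Step 2: +5 fires, +4 burnt (F count now 5)
Step 3: +3 fires, +5 burnt (F count now 3)
Step 4: +4 fires, +3 burnt (F count now 4)
Step 5: +4 fires, +4 burnt (F count now 4)
Step 6: +2 fires, +4 burnt (F count now 2)
Step 7: +0 fires, +2 burnt (F count now 0)
Fire out after step 7
Initially T: 23, now '.': 29
Total burnt (originally-T cells now '.'): 22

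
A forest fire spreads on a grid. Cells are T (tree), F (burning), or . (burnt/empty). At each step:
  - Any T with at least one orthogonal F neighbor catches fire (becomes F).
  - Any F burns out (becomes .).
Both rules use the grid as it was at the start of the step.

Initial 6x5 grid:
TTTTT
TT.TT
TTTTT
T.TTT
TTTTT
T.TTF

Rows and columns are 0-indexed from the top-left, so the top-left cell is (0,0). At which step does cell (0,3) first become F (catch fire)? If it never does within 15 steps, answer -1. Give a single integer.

Step 1: cell (0,3)='T' (+2 fires, +1 burnt)
Step 2: cell (0,3)='T' (+3 fires, +2 burnt)
Step 3: cell (0,3)='T' (+3 fires, +3 burnt)
Step 4: cell (0,3)='T' (+4 fires, +3 burnt)
Step 5: cell (0,3)='T' (+4 fires, +4 burnt)
Step 6: cell (0,3)='F' (+4 fires, +4 burnt)
  -> target ignites at step 6
Step 7: cell (0,3)='.' (+3 fires, +4 burnt)
Step 8: cell (0,3)='.' (+2 fires, +3 burnt)
Step 9: cell (0,3)='.' (+1 fires, +2 burnt)
Step 10: cell (0,3)='.' (+0 fires, +1 burnt)
  fire out at step 10

6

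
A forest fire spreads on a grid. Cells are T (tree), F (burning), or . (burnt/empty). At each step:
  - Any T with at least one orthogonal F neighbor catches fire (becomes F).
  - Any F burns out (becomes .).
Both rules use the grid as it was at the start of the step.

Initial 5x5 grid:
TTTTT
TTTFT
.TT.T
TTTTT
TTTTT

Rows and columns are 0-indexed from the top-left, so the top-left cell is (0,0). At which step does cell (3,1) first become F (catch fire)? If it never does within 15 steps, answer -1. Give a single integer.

Step 1: cell (3,1)='T' (+3 fires, +1 burnt)
Step 2: cell (3,1)='T' (+5 fires, +3 burnt)
Step 3: cell (3,1)='T' (+5 fires, +5 burnt)
Step 4: cell (3,1)='F' (+5 fires, +5 burnt)
  -> target ignites at step 4
Step 5: cell (3,1)='.' (+3 fires, +5 burnt)
Step 6: cell (3,1)='.' (+1 fires, +3 burnt)
Step 7: cell (3,1)='.' (+0 fires, +1 burnt)
  fire out at step 7

4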